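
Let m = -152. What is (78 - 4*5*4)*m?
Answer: 304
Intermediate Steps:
(78 - 4*5*4)*m = (78 - 4*5*4)*(-152) = (78 - 20*4)*(-152) = (78 - 80)*(-152) = -2*(-152) = 304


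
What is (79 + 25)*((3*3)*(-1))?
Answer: -936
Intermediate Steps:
(79 + 25)*((3*3)*(-1)) = 104*(9*(-1)) = 104*(-9) = -936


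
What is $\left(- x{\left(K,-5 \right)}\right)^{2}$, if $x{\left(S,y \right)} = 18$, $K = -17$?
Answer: $324$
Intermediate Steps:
$\left(- x{\left(K,-5 \right)}\right)^{2} = \left(\left(-1\right) 18\right)^{2} = \left(-18\right)^{2} = 324$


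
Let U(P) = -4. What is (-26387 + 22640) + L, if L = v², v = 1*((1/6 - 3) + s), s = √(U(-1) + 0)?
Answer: -134747/36 - 34*I/3 ≈ -3743.0 - 11.333*I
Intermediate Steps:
s = 2*I (s = √(-4 + 0) = √(-4) = 2*I ≈ 2.0*I)
v = -17/6 + 2*I (v = 1*((1/6 - 3) + 2*I) = 1*((⅙ - 3) + 2*I) = 1*(-17/6 + 2*I) = -17/6 + 2*I ≈ -2.8333 + 2.0*I)
L = (-17/6 + 2*I)² ≈ 4.0278 - 11.333*I
(-26387 + 22640) + L = (-26387 + 22640) + (145/36 - 34*I/3) = -3747 + (145/36 - 34*I/3) = -134747/36 - 34*I/3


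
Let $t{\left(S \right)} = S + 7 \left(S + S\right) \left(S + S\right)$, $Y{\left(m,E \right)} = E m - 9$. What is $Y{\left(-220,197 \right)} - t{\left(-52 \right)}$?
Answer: $-119009$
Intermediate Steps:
$Y{\left(m,E \right)} = -9 + E m$
$t{\left(S \right)} = S + 28 S^{2}$ ($t{\left(S \right)} = S + 7 \cdot 2 S 2 S = S + 7 \cdot 4 S^{2} = S + 28 S^{2}$)
$Y{\left(-220,197 \right)} - t{\left(-52 \right)} = \left(-9 + 197 \left(-220\right)\right) - - 52 \left(1 + 28 \left(-52\right)\right) = \left(-9 - 43340\right) - - 52 \left(1 - 1456\right) = -43349 - \left(-52\right) \left(-1455\right) = -43349 - 75660 = -119009$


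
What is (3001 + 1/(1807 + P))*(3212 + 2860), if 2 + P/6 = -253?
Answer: 5047520016/277 ≈ 1.8222e+7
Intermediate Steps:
P = -1530 (P = -12 + 6*(-253) = -12 - 1518 = -1530)
(3001 + 1/(1807 + P))*(3212 + 2860) = (3001 + 1/(1807 - 1530))*(3212 + 2860) = (3001 + 1/277)*6072 = (831278/277)*6072 = 5047520016/277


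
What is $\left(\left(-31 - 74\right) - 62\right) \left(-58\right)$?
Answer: $9686$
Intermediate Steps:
$\left(\left(-31 - 74\right) - 62\right) \left(-58\right) = \left(-105 - 62\right) \left(-58\right) = \left(-167\right) \left(-58\right) = 9686$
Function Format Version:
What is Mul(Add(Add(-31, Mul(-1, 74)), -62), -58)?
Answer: 9686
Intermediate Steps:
Mul(Add(Add(-31, Mul(-1, 74)), -62), -58) = Mul(Add(Add(-31, -74), -62), -58) = Mul(Add(-105, -62), -58) = Mul(-167, -58) = 9686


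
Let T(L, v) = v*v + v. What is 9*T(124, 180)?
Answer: 293220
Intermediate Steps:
T(L, v) = v + v² (T(L, v) = v² + v = v + v²)
9*T(124, 180) = 9*(180*(1 + 180)) = 9*(180*181) = 9*32580 = 293220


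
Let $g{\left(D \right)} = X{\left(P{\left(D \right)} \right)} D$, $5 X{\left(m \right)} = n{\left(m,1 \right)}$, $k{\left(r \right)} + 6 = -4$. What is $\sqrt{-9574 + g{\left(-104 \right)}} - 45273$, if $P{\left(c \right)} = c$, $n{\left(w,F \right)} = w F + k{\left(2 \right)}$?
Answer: $-45273 + \frac{i \sqrt{180070}}{5} \approx -45273.0 + 84.869 i$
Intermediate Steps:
$k{\left(r \right)} = -10$ ($k{\left(r \right)} = -6 - 4 = -10$)
$n{\left(w,F \right)} = -10 + F w$ ($n{\left(w,F \right)} = w F - 10 = F w - 10 = -10 + F w$)
$X{\left(m \right)} = -2 + \frac{m}{5}$ ($X{\left(m \right)} = \frac{-10 + 1 m}{5} = \frac{-10 + m}{5} = -2 + \frac{m}{5}$)
$g{\left(D \right)} = D \left(-2 + \frac{D}{5}\right)$ ($g{\left(D \right)} = \left(-2 + \frac{D}{5}\right) D = D \left(-2 + \frac{D}{5}\right)$)
$\sqrt{-9574 + g{\left(-104 \right)}} - 45273 = \sqrt{-9574 + \frac{1}{5} \left(-104\right) \left(-10 - 104\right)} - 45273 = \sqrt{-9574 + \frac{1}{5} \left(-104\right) \left(-114\right)} - 45273 = \sqrt{-9574 + \frac{11856}{5}} - 45273 = \sqrt{- \frac{36014}{5}} - 45273 = \frac{i \sqrt{180070}}{5} - 45273 = -45273 + \frac{i \sqrt{180070}}{5}$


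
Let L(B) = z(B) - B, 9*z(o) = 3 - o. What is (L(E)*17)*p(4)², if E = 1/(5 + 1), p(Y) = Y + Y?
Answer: 4352/27 ≈ 161.19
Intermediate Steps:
z(o) = ⅓ - o/9 (z(o) = (3 - o)/9 = ⅓ - o/9)
p(Y) = 2*Y
E = ⅙ (E = 1/6 = ⅙ ≈ 0.16667)
L(B) = ⅓ - 10*B/9 (L(B) = (⅓ - B/9) - B = ⅓ - 10*B/9)
(L(E)*17)*p(4)² = ((⅓ - 10/9*⅙)*17)*(2*4)² = ((⅓ - 5/27)*17)*8² = ((4/27)*17)*64 = (68/27)*64 = 4352/27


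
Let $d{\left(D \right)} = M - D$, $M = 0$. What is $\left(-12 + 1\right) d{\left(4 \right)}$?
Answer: $44$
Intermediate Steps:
$d{\left(D \right)} = - D$ ($d{\left(D \right)} = 0 - D = - D$)
$\left(-12 + 1\right) d{\left(4 \right)} = \left(-12 + 1\right) \left(\left(-1\right) 4\right) = \left(-11\right) \left(-4\right) = 44$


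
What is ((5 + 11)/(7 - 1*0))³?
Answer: 4096/343 ≈ 11.942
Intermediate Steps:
((5 + 11)/(7 - 1*0))³ = (16/(7 + 0))³ = (16/7)³ = 4096/343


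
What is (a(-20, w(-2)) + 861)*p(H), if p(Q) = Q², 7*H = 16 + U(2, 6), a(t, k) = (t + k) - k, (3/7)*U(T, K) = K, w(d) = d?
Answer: 756900/49 ≈ 15447.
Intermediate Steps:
U(T, K) = 7*K/3
a(t, k) = t (a(t, k) = (k + t) - k = t)
H = 30/7 (H = (16 + (7/3)*6)/7 = (16 + 14)/7 = (⅐)*30 = 30/7 ≈ 4.2857)
(a(-20, w(-2)) + 861)*p(H) = (-20 + 861)*(30/7)² = 841*(900/49) = 756900/49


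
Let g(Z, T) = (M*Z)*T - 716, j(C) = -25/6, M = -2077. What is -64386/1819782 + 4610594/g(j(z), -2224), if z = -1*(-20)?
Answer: -42234872053/153624581054 ≈ -0.27492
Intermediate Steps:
z = 20
j(C) = -25/6 (j(C) = -25*⅙ = -25/6)
g(Z, T) = -716 - 2077*T*Z (g(Z, T) = (-2077*Z)*T - 716 = -2077*T*Z - 716 = -716 - 2077*T*Z)
-64386/1819782 + 4610594/g(j(z), -2224) = -64386/1819782 + 4610594/(-716 - 2077*(-2224)*(-25/6)) = -64386*1/1819782 + 4610594/(-716 - 57740600/3) = -3577/101099 + 4610594/(-57742748/3) = -3577/101099 + 4610594*(-3/57742748) = -3577/101099 - 6915891/28871374 = -42234872053/153624581054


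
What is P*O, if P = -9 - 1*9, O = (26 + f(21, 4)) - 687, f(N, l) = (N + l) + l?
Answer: 11376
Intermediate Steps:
f(N, l) = N + 2*l
O = -632 (O = (26 + (21 + 2*4)) - 687 = (26 + (21 + 8)) - 687 = (26 + 29) - 687 = 55 - 687 = -632)
P = -18 (P = -9 - 9 = -18)
P*O = -18*(-632) = 11376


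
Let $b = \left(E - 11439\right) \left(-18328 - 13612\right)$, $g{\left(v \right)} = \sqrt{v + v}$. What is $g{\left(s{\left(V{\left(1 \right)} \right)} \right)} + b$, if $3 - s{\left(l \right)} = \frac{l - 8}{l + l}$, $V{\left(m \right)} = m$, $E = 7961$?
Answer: $111087320 + \sqrt{13} \approx 1.1109 \cdot 10^{8}$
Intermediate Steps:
$s{\left(l \right)} = 3 - \frac{-8 + l}{2 l}$ ($s{\left(l \right)} = 3 - \frac{l - 8}{l + l} = 3 - \frac{-8 + l}{2 l}$)
$g{\left(v \right)} = \sqrt{2} \sqrt{v}$ ($g{\left(v \right)} = \sqrt{2 v} = \sqrt{2} \sqrt{v}$)
$b = 111087320$ ($b = \left(7961 - 11439\right) \left(-18328 - 13612\right) = \left(-3478\right) \left(-31940\right) = 111087320$)
$g{\left(s{\left(V{\left(1 \right)} \right)} \right)} + b = \sqrt{2} \sqrt{\frac{5}{2} + \frac{4}{1}} + 111087320 = \sqrt{2} \sqrt{\frac{5}{2} + 4 \cdot 1} + 111087320 = \sqrt{2} \sqrt{\frac{5}{2} + 4} + 111087320 = \sqrt{2} \sqrt{\frac{13}{2}} + 111087320 = \sqrt{2} \frac{\sqrt{26}}{2} + 111087320 = \sqrt{13} + 111087320 = 111087320 + \sqrt{13}$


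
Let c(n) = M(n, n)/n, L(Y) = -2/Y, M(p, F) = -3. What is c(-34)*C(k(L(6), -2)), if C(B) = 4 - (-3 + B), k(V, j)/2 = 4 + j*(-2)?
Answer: -27/34 ≈ -0.79412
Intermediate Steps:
k(V, j) = 8 - 4*j (k(V, j) = 2*(4 + j*(-2)) = 2*(4 - 2*j) = 8 - 4*j)
C(B) = 7 - B (C(B) = 4 + (3 - B) = 7 - B)
c(n) = -3/n
c(-34)*C(k(L(6), -2)) = (-3/(-34))*(7 - (8 - 4*(-2))) = (-3*(-1/34))*(7 - (8 + 8)) = 3*(7 - 1*16)/34 = 3*(7 - 16)/34 = (3/34)*(-9) = -27/34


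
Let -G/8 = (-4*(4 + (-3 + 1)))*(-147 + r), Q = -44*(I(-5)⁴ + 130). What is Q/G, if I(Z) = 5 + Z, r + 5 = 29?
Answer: 715/984 ≈ 0.72663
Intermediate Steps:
r = 24 (r = -5 + 29 = 24)
Q = -5720 (Q = -44*((5 - 5)⁴ + 130) = -44*(0⁴ + 130) = -44*(0 + 130) = -44*130 = -5720)
G = -7872 (G = -8*(-4*(4 + (-3 + 1)))*(-147 + 24) = -8*(-4*(4 - 2))*(-123) = -8*(-4*2)*(-123) = -(-64)*(-123) = -8*984 = -7872)
Q/G = -5720/(-7872) = -5720*(-1/7872) = 715/984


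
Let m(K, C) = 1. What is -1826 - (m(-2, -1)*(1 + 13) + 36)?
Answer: -1876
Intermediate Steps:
-1826 - (m(-2, -1)*(1 + 13) + 36) = -1826 - (1*(1 + 13) + 36) = -1826 - (1*14 + 36) = -1826 - (14 + 36) = -1826 - 1*50 = -1826 - 50 = -1876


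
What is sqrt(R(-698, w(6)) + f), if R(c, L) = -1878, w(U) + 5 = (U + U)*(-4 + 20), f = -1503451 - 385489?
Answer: I*sqrt(1890818) ≈ 1375.1*I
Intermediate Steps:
f = -1888940
w(U) = -5 + 32*U (w(U) = -5 + (U + U)*(-4 + 20) = -5 + (2*U)*16 = -5 + 32*U)
sqrt(R(-698, w(6)) + f) = sqrt(-1878 - 1888940) = sqrt(-1890818) = I*sqrt(1890818)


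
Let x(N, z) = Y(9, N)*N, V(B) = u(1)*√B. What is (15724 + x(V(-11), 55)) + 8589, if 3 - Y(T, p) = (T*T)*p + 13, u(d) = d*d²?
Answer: 25204 - 10*I*√11 ≈ 25204.0 - 33.166*I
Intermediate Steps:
u(d) = d³
V(B) = √B (V(B) = 1³*√B = 1*√B = √B)
Y(T, p) = -10 - p*T² (Y(T, p) = 3 - ((T*T)*p + 13) = 3 - (T²*p + 13) = 3 - (p*T² + 13) = 3 - (13 + p*T²) = 3 + (-13 - p*T²) = -10 - p*T²)
x(N, z) = N*(-10 - 81*N) (x(N, z) = (-10 - 1*N*9²)*N = (-10 - 1*N*81)*N = (-10 - 81*N)*N = N*(-10 - 81*N))
(15724 + x(V(-11), 55)) + 8589 = (15724 - √(-11)*(10 + 81*√(-11))) + 8589 = (15724 - I*√11*(10 + 81*(I*√11))) + 8589 = (15724 - I*√11*(10 + 81*I*√11)) + 8589 = 24313 - I*√11*(10 + 81*I*√11)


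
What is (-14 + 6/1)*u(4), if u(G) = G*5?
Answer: -160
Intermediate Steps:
u(G) = 5*G
(-14 + 6/1)*u(4) = (-14 + 6/1)*(5*4) = (-14 + 6*1)*20 = (-14 + 6)*20 = -8*20 = -160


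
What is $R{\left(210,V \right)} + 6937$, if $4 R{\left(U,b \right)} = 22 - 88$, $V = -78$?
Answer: $\frac{13841}{2} \approx 6920.5$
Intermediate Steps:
$R{\left(U,b \right)} = - \frac{33}{2}$ ($R{\left(U,b \right)} = \frac{22 - 88}{4} = \frac{1}{4} \left(-66\right) = - \frac{33}{2}$)
$R{\left(210,V \right)} + 6937 = - \frac{33}{2} + 6937 = \frac{13841}{2}$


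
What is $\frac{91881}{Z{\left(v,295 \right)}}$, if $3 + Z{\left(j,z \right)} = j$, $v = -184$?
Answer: $- \frac{91881}{187} \approx -491.34$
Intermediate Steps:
$Z{\left(j,z \right)} = -3 + j$
$\frac{91881}{Z{\left(v,295 \right)}} = \frac{91881}{-3 - 184} = \frac{91881}{-187} = 91881 \left(- \frac{1}{187}\right) = - \frac{91881}{187}$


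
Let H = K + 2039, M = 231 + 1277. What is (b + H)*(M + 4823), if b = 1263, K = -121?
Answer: 20138911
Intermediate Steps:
M = 1508
H = 1918 (H = -121 + 2039 = 1918)
(b + H)*(M + 4823) = (1263 + 1918)*(1508 + 4823) = 3181*6331 = 20138911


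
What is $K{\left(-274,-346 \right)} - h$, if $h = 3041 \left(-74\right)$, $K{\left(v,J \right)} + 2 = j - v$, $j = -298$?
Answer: $225008$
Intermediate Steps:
$K{\left(v,J \right)} = -300 - v$ ($K{\left(v,J \right)} = -2 - \left(298 + v\right) = -300 - v$)
$h = -225034$
$K{\left(-274,-346 \right)} - h = \left(-300 - -274\right) - -225034 = \left(-300 + 274\right) + 225034 = -26 + 225034 = 225008$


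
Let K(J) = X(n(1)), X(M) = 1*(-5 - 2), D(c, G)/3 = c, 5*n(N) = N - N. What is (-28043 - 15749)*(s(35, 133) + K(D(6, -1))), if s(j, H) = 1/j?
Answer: 1526464/5 ≈ 3.0529e+5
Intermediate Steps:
n(N) = 0 (n(N) = (N - N)/5 = (1/5)*0 = 0)
D(c, G) = 3*c
X(M) = -7 (X(M) = 1*(-7) = -7)
K(J) = -7
(-28043 - 15749)*(s(35, 133) + K(D(6, -1))) = (-28043 - 15749)*(1/35 - 7) = -43792*(1/35 - 7) = -43792*(-244/35) = 1526464/5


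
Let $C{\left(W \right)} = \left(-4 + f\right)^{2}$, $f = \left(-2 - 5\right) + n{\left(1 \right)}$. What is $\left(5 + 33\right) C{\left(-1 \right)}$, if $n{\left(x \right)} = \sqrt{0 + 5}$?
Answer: $4788 - 836 \sqrt{5} \approx 2918.6$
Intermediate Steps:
$n{\left(x \right)} = \sqrt{5}$
$f = -7 + \sqrt{5}$ ($f = \left(-2 - 5\right) + \sqrt{5} = -7 + \sqrt{5} \approx -4.7639$)
$C{\left(W \right)} = \left(-11 + \sqrt{5}\right)^{2}$ ($C{\left(W \right)} = \left(-4 - \left(7 - \sqrt{5}\right)\right)^{2} = \left(-11 + \sqrt{5}\right)^{2}$)
$\left(5 + 33\right) C{\left(-1 \right)} = \left(5 + 33\right) \left(11 - \sqrt{5}\right)^{2} = 38 \left(11 - \sqrt{5}\right)^{2}$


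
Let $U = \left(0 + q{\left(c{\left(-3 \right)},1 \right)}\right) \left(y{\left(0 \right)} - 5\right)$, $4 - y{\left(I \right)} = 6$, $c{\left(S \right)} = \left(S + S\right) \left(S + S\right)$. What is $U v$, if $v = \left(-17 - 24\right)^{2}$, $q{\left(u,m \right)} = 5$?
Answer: $-58835$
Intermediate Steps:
$c{\left(S \right)} = 4 S^{2}$ ($c{\left(S \right)} = 2 S 2 S = 4 S^{2}$)
$y{\left(I \right)} = -2$ ($y{\left(I \right)} = 4 - 6 = -2$)
$v = 1681$ ($v = \left(-41\right)^{2} = 1681$)
$U = -35$ ($U = \left(0 + 5\right) \left(-2 - 5\right) = 5 \left(-7\right) = -35$)
$U v = \left(-35\right) 1681 = -58835$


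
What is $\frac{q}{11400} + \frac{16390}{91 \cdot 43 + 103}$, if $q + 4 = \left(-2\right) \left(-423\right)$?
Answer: $\frac{11889217}{2861400} \approx 4.155$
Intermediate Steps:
$q = 842$ ($q = -4 - -846 = -4 + 846 = 842$)
$\frac{q}{11400} + \frac{16390}{91 \cdot 43 + 103} = \frac{842}{11400} + \frac{16390}{91 \cdot 43 + 103} = 842 \cdot \frac{1}{11400} + \frac{16390}{3913 + 103} = \frac{421}{5700} + \frac{16390}{4016} = \frac{421}{5700} + 16390 \cdot \frac{1}{4016} = \frac{421}{5700} + \frac{8195}{2008} = \frac{11889217}{2861400}$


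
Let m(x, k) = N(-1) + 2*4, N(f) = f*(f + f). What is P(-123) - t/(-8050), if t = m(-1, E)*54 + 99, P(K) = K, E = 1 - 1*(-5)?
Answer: -989511/8050 ≈ -122.92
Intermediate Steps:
N(f) = 2*f² (N(f) = f*(2*f) = 2*f²)
E = 6 (E = 1 + 5 = 6)
m(x, k) = 10 (m(x, k) = 2*(-1)² + 2*4 = 2*1 + 8 = 2 + 8 = 10)
t = 639 (t = 10*54 + 99 = 540 + 99 = 639)
P(-123) - t/(-8050) = -123 - 639/(-8050) = -123 - 639*(-1)/8050 = -123 - 1*(-639/8050) = -123 + 639/8050 = -989511/8050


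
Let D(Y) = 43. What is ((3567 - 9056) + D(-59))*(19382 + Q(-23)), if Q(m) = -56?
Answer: -105249396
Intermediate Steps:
((3567 - 9056) + D(-59))*(19382 + Q(-23)) = ((3567 - 9056) + 43)*(19382 - 56) = (-5489 + 43)*19326 = -5446*19326 = -105249396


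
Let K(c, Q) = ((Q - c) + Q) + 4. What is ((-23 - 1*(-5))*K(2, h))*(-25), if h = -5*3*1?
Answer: -12600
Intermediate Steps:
h = -15 (h = -15*1 = -15)
K(c, Q) = 4 - c + 2*Q (K(c, Q) = (-c + 2*Q) + 4 = 4 - c + 2*Q)
((-23 - 1*(-5))*K(2, h))*(-25) = ((-23 - 1*(-5))*(4 - 1*2 + 2*(-15)))*(-25) = ((-23 + 5)*(4 - 2 - 30))*(-25) = -18*(-28)*(-25) = 504*(-25) = -12600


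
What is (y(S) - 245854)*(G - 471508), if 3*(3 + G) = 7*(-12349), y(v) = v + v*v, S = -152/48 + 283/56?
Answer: 650938539008861/5292 ≈ 1.2300e+11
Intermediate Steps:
S = 317/168 (S = -152*1/48 + 283*(1/56) = -19/6 + 283/56 = 317/168 ≈ 1.8869)
y(v) = v + v**2
G = -86452/3 (G = -3 + (7*(-12349))/3 = -3 + (1/3)*(-86443) = -3 - 86443/3 = -86452/3 ≈ -28817.)
(y(S) - 245854)*(G - 471508) = (317*(1 + 317/168)/168 - 245854)*(-86452/3 - 471508) = ((317/168)*(485/168) - 245854)*(-1500976/3) = (153745/28224 - 245854)*(-1500976/3) = -6938829551/28224*(-1500976/3) = 650938539008861/5292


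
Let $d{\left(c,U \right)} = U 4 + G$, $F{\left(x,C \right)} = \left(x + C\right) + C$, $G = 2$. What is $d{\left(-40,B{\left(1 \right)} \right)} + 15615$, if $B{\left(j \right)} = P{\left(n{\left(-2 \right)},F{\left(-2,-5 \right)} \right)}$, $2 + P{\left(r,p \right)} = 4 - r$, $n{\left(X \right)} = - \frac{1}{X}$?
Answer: $15623$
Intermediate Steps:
$F{\left(x,C \right)} = x + 2 C$ ($F{\left(x,C \right)} = \left(C + x\right) + C = x + 2 C$)
$P{\left(r,p \right)} = 2 - r$ ($P{\left(r,p \right)} = -2 - \left(-4 + r\right) = 2 - r$)
$B{\left(j \right)} = \frac{3}{2}$ ($B{\left(j \right)} = 2 - - \frac{1}{-2} = 2 - \left(-1\right) \left(- \frac{1}{2}\right) = 2 - \frac{1}{2} = \frac{3}{2}$)
$d{\left(c,U \right)} = 2 + 4 U$ ($d{\left(c,U \right)} = U 4 + 2 = 4 U + 2 = 2 + 4 U$)
$d{\left(-40,B{\left(1 \right)} \right)} + 15615 = \left(2 + 4 \cdot \frac{3}{2}\right) + 15615 = \left(2 + 6\right) + 15615 = 8 + 15615 = 15623$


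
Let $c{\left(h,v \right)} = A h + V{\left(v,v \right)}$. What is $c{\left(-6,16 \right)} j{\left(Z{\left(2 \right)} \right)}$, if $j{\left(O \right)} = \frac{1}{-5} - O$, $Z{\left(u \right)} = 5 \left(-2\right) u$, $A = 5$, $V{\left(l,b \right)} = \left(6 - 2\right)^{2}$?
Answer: $- \frac{1386}{5} \approx -277.2$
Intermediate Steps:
$V{\left(l,b \right)} = 16$ ($V{\left(l,b \right)} = 4^{2} = 16$)
$Z{\left(u \right)} = - 10 u$
$c{\left(h,v \right)} = 16 + 5 h$ ($c{\left(h,v \right)} = 5 h + 16 = 16 + 5 h$)
$j{\left(O \right)} = - \frac{1}{5} - O$
$c{\left(-6,16 \right)} j{\left(Z{\left(2 \right)} \right)} = \left(16 + 5 \left(-6\right)\right) \left(- \frac{1}{5} - \left(-10\right) 2\right) = \left(16 - 30\right) \left(- \frac{1}{5} - -20\right) = - 14 \left(- \frac{1}{5} + 20\right) = \left(-14\right) \frac{99}{5} = - \frac{1386}{5}$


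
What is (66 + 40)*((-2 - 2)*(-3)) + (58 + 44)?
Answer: 1374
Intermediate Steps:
(66 + 40)*((-2 - 2)*(-3)) + (58 + 44) = 106*(-4*(-3)) + 102 = 106*12 + 102 = 1272 + 102 = 1374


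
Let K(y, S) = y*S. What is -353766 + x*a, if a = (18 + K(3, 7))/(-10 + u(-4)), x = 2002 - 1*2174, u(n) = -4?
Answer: -2473008/7 ≈ -3.5329e+5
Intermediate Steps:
x = -172 (x = 2002 - 2174 = -172)
K(y, S) = S*y
a = -39/14 (a = (18 + 7*3)/(-10 - 4) = (18 + 21)/(-14) = 39*(-1/14) = -39/14 ≈ -2.7857)
-353766 + x*a = -353766 - 172*(-39/14) = -353766 + 3354/7 = -2473008/7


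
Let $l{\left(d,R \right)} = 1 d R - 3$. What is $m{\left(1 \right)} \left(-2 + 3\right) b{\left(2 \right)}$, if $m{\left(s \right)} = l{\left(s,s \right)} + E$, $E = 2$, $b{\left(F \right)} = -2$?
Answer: $0$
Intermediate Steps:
$l{\left(d,R \right)} = -3 + R d$ ($l{\left(d,R \right)} = d R - 3 = R d - 3 = -3 + R d$)
$m{\left(s \right)} = -1 + s^{2}$ ($m{\left(s \right)} = \left(-3 + s s\right) + 2 = \left(-3 + s^{2}\right) + 2 = -1 + s^{2}$)
$m{\left(1 \right)} \left(-2 + 3\right) b{\left(2 \right)} = \left(-1 + 1^{2}\right) \left(-2 + 3\right) \left(-2\right) = \left(-1 + 1\right) 1 \left(-2\right) = 0 \left(-2\right) = 0$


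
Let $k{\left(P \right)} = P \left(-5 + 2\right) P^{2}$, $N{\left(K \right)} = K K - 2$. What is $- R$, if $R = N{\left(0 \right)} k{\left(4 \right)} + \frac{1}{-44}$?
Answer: $- \frac{16895}{44} \approx -383.98$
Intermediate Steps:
$N{\left(K \right)} = -2 + K^{2}$ ($N{\left(K \right)} = K^{2} - 2 = -2 + K^{2}$)
$k{\left(P \right)} = - 3 P^{3}$ ($k{\left(P \right)} = P \left(-3\right) P^{2} = - 3 P P^{2} = - 3 P^{3}$)
$R = \frac{16895}{44}$ ($R = \left(-2 + 0^{2}\right) \left(- 3 \cdot 4^{3}\right) + \frac{1}{-44} = \left(-2 + 0\right) \left(\left(-3\right) 64\right) - \frac{1}{44} = \left(-2\right) \left(-192\right) - \frac{1}{44} = 384 - \frac{1}{44} = \frac{16895}{44} \approx 383.98$)
$- R = \left(-1\right) \frac{16895}{44} = - \frac{16895}{44}$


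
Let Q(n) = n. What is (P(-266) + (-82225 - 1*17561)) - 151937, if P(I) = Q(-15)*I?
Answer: -247733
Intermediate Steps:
P(I) = -15*I
(P(-266) + (-82225 - 1*17561)) - 151937 = (-15*(-266) + (-82225 - 1*17561)) - 151937 = (3990 + (-82225 - 17561)) - 151937 = (3990 - 99786) - 151937 = -95796 - 151937 = -247733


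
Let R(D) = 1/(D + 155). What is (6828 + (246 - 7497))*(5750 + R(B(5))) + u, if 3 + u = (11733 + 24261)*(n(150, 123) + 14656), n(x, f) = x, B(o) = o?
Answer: 84879185337/160 ≈ 5.3049e+8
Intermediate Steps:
R(D) = 1/(155 + D)
u = 532927161 (u = -3 + (11733 + 24261)*(150 + 14656) = -3 + 35994*14806 = -3 + 532927164 = 532927161)
(6828 + (246 - 7497))*(5750 + R(B(5))) + u = (6828 + (246 - 7497))*(5750 + 1/(155 + 5)) + 532927161 = (6828 - 7251)*(5750 + 1/160) + 532927161 = -423*(5750 + 1/160) + 532927161 = -423*920001/160 + 532927161 = -389160423/160 + 532927161 = 84879185337/160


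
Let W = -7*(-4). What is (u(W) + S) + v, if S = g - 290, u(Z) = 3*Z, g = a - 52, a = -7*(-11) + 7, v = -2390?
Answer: -2564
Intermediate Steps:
a = 84 (a = 77 + 7 = 84)
g = 32 (g = 84 - 52 = 32)
W = 28
S = -258 (S = 32 - 290 = -258)
(u(W) + S) + v = (3*28 - 258) - 2390 = (84 - 258) - 2390 = -174 - 2390 = -2564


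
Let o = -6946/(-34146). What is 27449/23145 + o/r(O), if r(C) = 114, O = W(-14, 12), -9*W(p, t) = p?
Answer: 17834991721/15015874230 ≈ 1.1877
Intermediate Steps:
W(p, t) = -p/9
O = 14/9 (O = -⅑*(-14) = 14/9 ≈ 1.5556)
o = 3473/17073 (o = -6946*(-1/34146) = 3473/17073 ≈ 0.20342)
27449/23145 + o/r(O) = 27449/23145 + (3473/17073)/114 = 27449*(1/23145) + (3473/17073)*(1/114) = 27449/23145 + 3473/1946322 = 17834991721/15015874230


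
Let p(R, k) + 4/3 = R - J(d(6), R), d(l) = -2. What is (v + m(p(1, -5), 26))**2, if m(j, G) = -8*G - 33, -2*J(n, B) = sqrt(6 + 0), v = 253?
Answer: 144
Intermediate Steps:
J(n, B) = -sqrt(6)/2 (J(n, B) = -sqrt(6 + 0)/2 = -sqrt(6)/2)
p(R, k) = -4/3 + R + sqrt(6)/2 (p(R, k) = -4/3 + (R - (-1)*sqrt(6)/2) = -4/3 + (R + sqrt(6)/2) = -4/3 + R + sqrt(6)/2)
m(j, G) = -33 - 8*G
(v + m(p(1, -5), 26))**2 = (253 + (-33 - 8*26))**2 = (253 + (-33 - 208))**2 = (253 - 241)**2 = 12**2 = 144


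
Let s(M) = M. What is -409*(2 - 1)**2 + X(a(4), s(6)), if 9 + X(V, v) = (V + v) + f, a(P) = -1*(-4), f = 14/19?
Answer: -7738/19 ≈ -407.26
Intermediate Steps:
f = 14/19 (f = 14*(1/19) = 14/19 ≈ 0.73684)
a(P) = 4
X(V, v) = -157/19 + V + v (X(V, v) = -9 + ((V + v) + 14/19) = -9 + (14/19 + V + v) = -157/19 + V + v)
-409*(2 - 1)**2 + X(a(4), s(6)) = -409*(2 - 1)**2 + (-157/19 + 4 + 6) = -409*1**2 + 33/19 = -409*1 + 33/19 = -409 + 33/19 = -7738/19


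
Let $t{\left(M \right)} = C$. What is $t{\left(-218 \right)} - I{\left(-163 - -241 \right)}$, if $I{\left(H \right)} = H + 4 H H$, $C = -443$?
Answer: $-24857$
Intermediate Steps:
$t{\left(M \right)} = -443$
$I{\left(H \right)} = H + 4 H^{2}$
$t{\left(-218 \right)} - I{\left(-163 - -241 \right)} = -443 - \left(-163 - -241\right) \left(1 + 4 \left(-163 - -241\right)\right) = -443 - \left(-163 + 241\right) \left(1 + 4 \left(-163 + 241\right)\right) = -443 - 78 \left(1 + 4 \cdot 78\right) = -443 - 78 \left(1 + 312\right) = -443 - 78 \cdot 313 = -443 - 24414 = -24857$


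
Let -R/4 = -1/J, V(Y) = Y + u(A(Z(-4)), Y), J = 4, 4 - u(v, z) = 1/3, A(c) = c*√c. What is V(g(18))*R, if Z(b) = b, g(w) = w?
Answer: 65/3 ≈ 21.667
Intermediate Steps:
A(c) = c^(3/2)
u(v, z) = 11/3 (u(v, z) = 4 - 1/3 = 4 - 1*⅓ = 4 - ⅓ = 11/3)
V(Y) = 11/3 + Y (V(Y) = Y + 11/3 = 11/3 + Y)
R = 1 (R = -(-4)/4 = -4*(-¼) = 1)
V(g(18))*R = (11/3 + 18)*1 = (65/3)*1 = 65/3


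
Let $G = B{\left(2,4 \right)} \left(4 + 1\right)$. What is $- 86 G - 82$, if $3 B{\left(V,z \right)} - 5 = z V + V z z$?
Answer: $-6532$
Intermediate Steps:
$B{\left(V,z \right)} = \frac{5}{3} + \frac{V z}{3} + \frac{V z^{2}}{3}$ ($B{\left(V,z \right)} = \frac{5}{3} + \frac{z V + V z z}{3} = \frac{5}{3} + \frac{V z + V z^{2}}{3} = \frac{5}{3} + \left(\frac{V z}{3} + \frac{V z^{2}}{3}\right) = \frac{5}{3} + \frac{V z}{3} + \frac{V z^{2}}{3}$)
$G = 75$ ($G = \left(\frac{5}{3} + \frac{1}{3} \cdot 2 \cdot 4 + \frac{1}{3} \cdot 2 \cdot 4^{2}\right) \left(4 + 1\right) = \left(\frac{5}{3} + \frac{8}{3} + \frac{1}{3} \cdot 2 \cdot 16\right) 5 = \left(\frac{5}{3} + \frac{8}{3} + \frac{32}{3}\right) 5 = 15 \cdot 5 = 75$)
$- 86 G - 82 = \left(-86\right) 75 - 82 = -6450 - 82 = -6532$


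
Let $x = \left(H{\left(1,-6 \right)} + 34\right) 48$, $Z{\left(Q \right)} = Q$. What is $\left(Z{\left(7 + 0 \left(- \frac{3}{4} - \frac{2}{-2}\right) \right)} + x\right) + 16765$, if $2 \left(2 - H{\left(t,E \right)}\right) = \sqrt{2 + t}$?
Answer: $18500 - 24 \sqrt{3} \approx 18458.0$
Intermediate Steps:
$H{\left(t,E \right)} = 2 - \frac{\sqrt{2 + t}}{2}$
$x = 1728 - 24 \sqrt{3}$ ($x = \left(\left(2 - \frac{\sqrt{2 + 1}}{2}\right) + 34\right) 48 = \left(\left(2 - \frac{\sqrt{3}}{2}\right) + 34\right) 48 = \left(36 - \frac{\sqrt{3}}{2}\right) 48 = 1728 - 24 \sqrt{3} \approx 1686.4$)
$\left(Z{\left(7 + 0 \left(- \frac{3}{4} - \frac{2}{-2}\right) \right)} + x\right) + 16765 = \left(\left(7 + 0 \left(- \frac{3}{4} - \frac{2}{-2}\right)\right) + \left(1728 - 24 \sqrt{3}\right)\right) + 16765 = \left(\left(7 + 0 \left(\left(-3\right) \frac{1}{4} - -1\right)\right) + \left(1728 - 24 \sqrt{3}\right)\right) + 16765 = \left(\left(7 + 0 \left(- \frac{3}{4} + 1\right)\right) + \left(1728 - 24 \sqrt{3}\right)\right) + 16765 = \left(\left(7 + 0 \cdot \frac{1}{4}\right) + \left(1728 - 24 \sqrt{3}\right)\right) + 16765 = \left(\left(7 + 0\right) + \left(1728 - 24 \sqrt{3}\right)\right) + 16765 = \left(7 + \left(1728 - 24 \sqrt{3}\right)\right) + 16765 = \left(1735 - 24 \sqrt{3}\right) + 16765 = 18500 - 24 \sqrt{3}$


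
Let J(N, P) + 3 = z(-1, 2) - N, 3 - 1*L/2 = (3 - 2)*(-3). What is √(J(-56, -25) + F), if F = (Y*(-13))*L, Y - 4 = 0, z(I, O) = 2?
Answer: I*√569 ≈ 23.854*I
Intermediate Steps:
Y = 4 (Y = 4 + 0 = 4)
L = 12 (L = 6 - 2*(3 - 2)*(-3) = 6 - 2*(-3) = 6 + 6 = 12)
J(N, P) = -1 - N (J(N, P) = -3 + (2 - N) = -1 - N)
F = -624 (F = (4*(-13))*12 = -52*12 = -624)
√(J(-56, -25) + F) = √((-1 - 1*(-56)) - 624) = √((-1 + 56) - 624) = √(55 - 624) = √(-569) = I*√569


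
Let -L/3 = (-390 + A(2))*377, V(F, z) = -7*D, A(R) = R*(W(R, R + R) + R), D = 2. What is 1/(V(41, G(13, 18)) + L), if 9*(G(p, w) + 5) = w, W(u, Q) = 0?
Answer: 1/436552 ≈ 2.2907e-6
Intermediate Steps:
G(p, w) = -5 + w/9
A(R) = R² (A(R) = R*(0 + R) = R*R = R²)
V(F, z) = -14 (V(F, z) = -7*2 = -14)
L = 436566 (L = -3*(-390 + 2²)*377 = -3*(-390 + 4)*377 = -(-1158)*377 = -3*(-145522) = 436566)
1/(V(41, G(13, 18)) + L) = 1/(-14 + 436566) = 1/436552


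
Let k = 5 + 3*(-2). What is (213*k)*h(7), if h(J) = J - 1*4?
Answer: -639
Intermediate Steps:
h(J) = -4 + J (h(J) = J - 4 = -4 + J)
k = -1 (k = 5 - 6 = -1)
(213*k)*h(7) = (213*(-1))*(-4 + 7) = -213*3 = -639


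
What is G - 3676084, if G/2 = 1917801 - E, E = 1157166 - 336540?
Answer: -1481734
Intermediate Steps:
E = 820626
G = 2194350 (G = 2*(1917801 - 1*820626) = 2*(1917801 - 820626) = 2*1097175 = 2194350)
G - 3676084 = 2194350 - 3676084 = -1481734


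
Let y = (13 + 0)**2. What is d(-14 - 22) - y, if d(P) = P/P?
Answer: -168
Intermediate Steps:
d(P) = 1
y = 169 (y = 13**2 = 169)
d(-14 - 22) - y = 1 - 1*169 = 1 - 169 = -168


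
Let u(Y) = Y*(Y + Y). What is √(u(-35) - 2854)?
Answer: 2*I*√101 ≈ 20.1*I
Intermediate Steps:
u(Y) = 2*Y² (u(Y) = Y*(2*Y) = 2*Y²)
√(u(-35) - 2854) = √(2*(-35)² - 2854) = √(2*1225 - 2854) = √(2450 - 2854) = √(-404) = 2*I*√101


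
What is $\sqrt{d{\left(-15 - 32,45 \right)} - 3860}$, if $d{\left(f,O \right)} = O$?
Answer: $i \sqrt{3815} \approx 61.766 i$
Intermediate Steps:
$\sqrt{d{\left(-15 - 32,45 \right)} - 3860} = \sqrt{45 - 3860} = \sqrt{-3815} = i \sqrt{3815}$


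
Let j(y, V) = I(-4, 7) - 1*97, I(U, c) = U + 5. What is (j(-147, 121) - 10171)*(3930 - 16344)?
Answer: 127454538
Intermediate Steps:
I(U, c) = 5 + U
j(y, V) = -96 (j(y, V) = (5 - 4) - 1*97 = 1 - 97 = -96)
(j(-147, 121) - 10171)*(3930 - 16344) = (-96 - 10171)*(3930 - 16344) = -10267*(-12414) = 127454538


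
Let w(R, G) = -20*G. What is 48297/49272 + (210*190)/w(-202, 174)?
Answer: -4994109/476296 ≈ -10.485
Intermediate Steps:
48297/49272 + (210*190)/w(-202, 174) = 48297/49272 + (210*190)/((-20*174)) = 48297*(1/49272) + 39900/(-3480) = 16099/16424 + 39900*(-1/3480) = 16099/16424 - 665/58 = -4994109/476296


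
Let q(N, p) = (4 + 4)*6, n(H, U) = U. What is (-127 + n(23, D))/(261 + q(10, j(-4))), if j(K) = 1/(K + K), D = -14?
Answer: -47/103 ≈ -0.45631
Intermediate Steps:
j(K) = 1/(2*K)
q(N, p) = 48 (q(N, p) = 8*6 = 48)
(-127 + n(23, D))/(261 + q(10, j(-4))) = (-127 - 14)/(261 + 48) = -141/309 = -141*1/309 = -47/103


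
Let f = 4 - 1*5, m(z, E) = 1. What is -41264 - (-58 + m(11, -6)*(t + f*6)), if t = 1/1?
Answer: -41201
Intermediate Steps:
f = -1 (f = 4 - 5 = -1)
t = 1
-41264 - (-58 + m(11, -6)*(t + f*6)) = -41264 - (-58 + 1*(1 - 1*6)) = -41264 - (-58 + 1*(1 - 6)) = -41264 - (-58 + 1*(-5)) = -41264 - (-58 - 5) = -41264 - 1*(-63) = -41264 + 63 = -41201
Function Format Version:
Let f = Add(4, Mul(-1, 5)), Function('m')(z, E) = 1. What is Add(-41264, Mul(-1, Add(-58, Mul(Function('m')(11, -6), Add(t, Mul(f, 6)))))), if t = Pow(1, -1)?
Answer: -41201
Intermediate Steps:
f = -1 (f = Add(4, -5) = -1)
t = 1
Add(-41264, Mul(-1, Add(-58, Mul(Function('m')(11, -6), Add(t, Mul(f, 6)))))) = Add(-41264, Mul(-1, Add(-58, Mul(1, Add(1, Mul(-1, 6)))))) = Add(-41264, Mul(-1, Add(-58, Mul(1, Add(1, -6))))) = Add(-41264, Mul(-1, Add(-58, Mul(1, -5)))) = Add(-41264, Mul(-1, Add(-58, -5))) = Add(-41264, Mul(-1, -63)) = Add(-41264, 63) = -41201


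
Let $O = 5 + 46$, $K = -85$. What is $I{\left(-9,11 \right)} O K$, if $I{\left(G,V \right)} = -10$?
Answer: $43350$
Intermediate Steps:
$O = 51$
$I{\left(-9,11 \right)} O K = \left(-10\right) 51 \left(-85\right) = \left(-510\right) \left(-85\right) = 43350$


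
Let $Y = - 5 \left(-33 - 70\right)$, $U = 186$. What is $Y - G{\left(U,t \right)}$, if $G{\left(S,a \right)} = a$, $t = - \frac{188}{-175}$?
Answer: $\frac{89937}{175} \approx 513.93$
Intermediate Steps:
$t = \frac{188}{175}$ ($t = \left(-188\right) \left(- \frac{1}{175}\right) = \frac{188}{175} \approx 1.0743$)
$Y = 515$ ($Y = \left(-5\right) \left(-103\right) = 515$)
$Y - G{\left(U,t \right)} = 515 - \frac{188}{175} = \frac{89937}{175}$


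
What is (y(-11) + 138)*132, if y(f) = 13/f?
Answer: 18060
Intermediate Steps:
(y(-11) + 138)*132 = (13/(-11) + 138)*132 = (13*(-1/11) + 138)*132 = (-13/11 + 138)*132 = (1505/11)*132 = 18060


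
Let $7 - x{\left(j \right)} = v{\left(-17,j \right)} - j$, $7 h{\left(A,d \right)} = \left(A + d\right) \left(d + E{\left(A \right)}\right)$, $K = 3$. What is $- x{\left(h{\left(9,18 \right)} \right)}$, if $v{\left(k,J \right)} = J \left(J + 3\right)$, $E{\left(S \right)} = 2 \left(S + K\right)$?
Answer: $26561$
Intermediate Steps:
$E{\left(S \right)} = 6 + 2 S$ ($E{\left(S \right)} = 2 \left(S + 3\right) = 2 \left(3 + S\right) = 6 + 2 S$)
$v{\left(k,J \right)} = J \left(3 + J\right)$
$h{\left(A,d \right)} = \frac{\left(A + d\right) \left(6 + d + 2 A\right)}{7}$ ($h{\left(A,d \right)} = \frac{\left(A + d\right) \left(d + \left(6 + 2 A\right)\right)}{7} = \frac{\left(A + d\right) \left(6 + d + 2 A\right)}{7}$)
$x{\left(j \right)} = 7 + j - j \left(3 + j\right)$ ($x{\left(j \right)} = 7 - \left(j \left(3 + j\right) - j\right) = 7 - \left(- j + j \left(3 + j\right)\right) = 7 + j - j \left(3 + j\right)$)
$- x{\left(h{\left(9,18 \right)} \right)} = - (7 + \left(\frac{18^{2}}{7} + \frac{1}{7} \cdot 9 \cdot 18 + \frac{2}{7} \cdot 9 \left(3 + 9\right) + \frac{2}{7} \cdot 18 \left(3 + 9\right)\right) - \left(\frac{18^{2}}{7} + \frac{1}{7} \cdot 9 \cdot 18 + \frac{2}{7} \cdot 9 \left(3 + 9\right) + \frac{2}{7} \cdot 18 \left(3 + 9\right)\right) \left(3 + \left(\frac{18^{2}}{7} + \frac{1}{7} \cdot 9 \cdot 18 + \frac{2}{7} \cdot 9 \left(3 + 9\right) + \frac{2}{7} \cdot 18 \left(3 + 9\right)\right)\right)) = - (7 + \left(\frac{1}{7} \cdot 324 + \frac{162}{7} + \frac{2}{7} \cdot 9 \cdot 12 + \frac{2}{7} \cdot 18 \cdot 12\right) - \left(\frac{1}{7} \cdot 324 + \frac{162}{7} + \frac{2}{7} \cdot 9 \cdot 12 + \frac{2}{7} \cdot 18 \cdot 12\right) \left(3 + \left(\frac{1}{7} \cdot 324 + \frac{162}{7} + \frac{2}{7} \cdot 9 \cdot 12 + \frac{2}{7} \cdot 18 \cdot 12\right)\right)) = - (7 + \left(\frac{324}{7} + \frac{162}{7} + \frac{216}{7} + \frac{432}{7}\right) - \left(\frac{324}{7} + \frac{162}{7} + \frac{216}{7} + \frac{432}{7}\right) \left(3 + \left(\frac{324}{7} + \frac{162}{7} + \frac{216}{7} + \frac{432}{7}\right)\right)) = - (7 + 162 - 162 \left(3 + 162\right)) = - (7 + 162 - 162 \cdot 165) = - (7 + 162 - 26730) = \left(-1\right) \left(-26561\right) = 26561$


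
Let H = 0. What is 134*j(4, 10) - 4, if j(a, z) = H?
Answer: -4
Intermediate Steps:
j(a, z) = 0
134*j(4, 10) - 4 = 134*0 - 4 = 0 - 4 = -4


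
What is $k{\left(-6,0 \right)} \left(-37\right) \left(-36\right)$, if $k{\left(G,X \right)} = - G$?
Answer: $7992$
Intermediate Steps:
$k{\left(-6,0 \right)} \left(-37\right) \left(-36\right) = \left(-1\right) \left(-6\right) \left(-37\right) \left(-36\right) = 6 \left(-37\right) \left(-36\right) = \left(-222\right) \left(-36\right) = 7992$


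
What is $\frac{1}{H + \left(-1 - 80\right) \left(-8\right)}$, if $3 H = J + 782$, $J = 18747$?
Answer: $\frac{3}{21473} \approx 0.00013971$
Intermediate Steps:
$H = \frac{19529}{3}$ ($H = \frac{18747 + 782}{3} = \frac{1}{3} \cdot 19529 = \frac{19529}{3} \approx 6509.7$)
$\frac{1}{H + \left(-1 - 80\right) \left(-8\right)} = \frac{1}{\frac{19529}{3} + \left(-1 - 80\right) \left(-8\right)} = \frac{1}{\frac{19529}{3} - -648} = \frac{1}{\frac{19529}{3} + 648} = \frac{1}{\frac{21473}{3}} = \frac{3}{21473}$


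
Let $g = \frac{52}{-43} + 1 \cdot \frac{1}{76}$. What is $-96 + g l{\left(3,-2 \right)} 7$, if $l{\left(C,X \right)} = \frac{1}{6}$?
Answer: $- \frac{636577}{6536} \approx -97.396$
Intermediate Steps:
$l{\left(C,X \right)} = \frac{1}{6}$
$g = - \frac{3909}{3268}$ ($g = 52 \left(- \frac{1}{43}\right) + 1 \cdot \frac{1}{76} = - \frac{52}{43} + \frac{1}{76} = - \frac{3909}{3268} \approx -1.1961$)
$-96 + g l{\left(3,-2 \right)} 7 = -96 - \frac{3909 \cdot \frac{1}{6} \cdot 7}{3268} = -96 - \frac{9121}{6536} = - \frac{636577}{6536}$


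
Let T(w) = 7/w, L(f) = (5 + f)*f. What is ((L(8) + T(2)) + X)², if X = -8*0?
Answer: 46225/4 ≈ 11556.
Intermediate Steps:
X = 0
L(f) = f*(5 + f)
((L(8) + T(2)) + X)² = ((8*(5 + 8) + 7/2) + 0)² = ((8*13 + 7*(½)) + 0)² = ((104 + 7/2) + 0)² = (215/2 + 0)² = (215/2)² = 46225/4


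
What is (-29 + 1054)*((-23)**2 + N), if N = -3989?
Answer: -3546500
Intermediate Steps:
(-29 + 1054)*((-23)**2 + N) = (-29 + 1054)*((-23)**2 - 3989) = 1025*(529 - 3989) = 1025*(-3460) = -3546500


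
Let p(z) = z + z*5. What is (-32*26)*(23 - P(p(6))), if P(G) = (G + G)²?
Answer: 4293952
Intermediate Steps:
p(z) = 6*z (p(z) = z + 5*z = 6*z)
P(G) = 4*G² (P(G) = (2*G)² = 4*G²)
(-32*26)*(23 - P(p(6))) = (-32*26)*(23 - 4*(6*6)²) = -832*(23 - 4*36²) = -832*(23 - 4*1296) = -832*(23 - 1*5184) = -832*(23 - 5184) = -832*(-5161) = 4293952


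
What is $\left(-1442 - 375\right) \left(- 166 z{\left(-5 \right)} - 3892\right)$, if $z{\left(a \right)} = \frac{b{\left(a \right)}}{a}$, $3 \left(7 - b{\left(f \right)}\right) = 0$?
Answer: $\frac{33247466}{5} \approx 6.6495 \cdot 10^{6}$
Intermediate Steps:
$b{\left(f \right)} = 7$ ($b{\left(f \right)} = 7 - 0 = 7 + 0 = 7$)
$z{\left(a \right)} = \frac{7}{a}$
$\left(-1442 - 375\right) \left(- 166 z{\left(-5 \right)} - 3892\right) = \left(-1442 - 375\right) \left(- 166 \frac{7}{-5} - 3892\right) = - 1817 \left(- 166 \cdot 7 \left(- \frac{1}{5}\right) - 3892\right) = - 1817 \left(\left(-166\right) \left(- \frac{7}{5}\right) - 3892\right) = - 1817 \left(\frac{1162}{5} - 3892\right) = \left(-1817\right) \left(- \frac{18298}{5}\right) = \frac{33247466}{5}$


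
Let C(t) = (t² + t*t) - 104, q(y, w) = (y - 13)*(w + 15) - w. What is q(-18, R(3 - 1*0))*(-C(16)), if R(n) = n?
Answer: 228888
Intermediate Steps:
q(y, w) = -w + (-13 + y)*(15 + w) (q(y, w) = (-13 + y)*(15 + w) - w = -w + (-13 + y)*(15 + w))
C(t) = -104 + 2*t² (C(t) = (t² + t²) - 104 = 2*t² - 104 = -104 + 2*t²)
q(-18, R(3 - 1*0))*(-C(16)) = (-195 - 14*(3 - 1*0) + 15*(-18) + (3 - 1*0)*(-18))*(-(-104 + 2*16²)) = (-195 - 14*(3 + 0) - 270 + (3 + 0)*(-18))*(-(-104 + 2*256)) = (-195 - 14*3 - 270 + 3*(-18))*(-(-104 + 512)) = (-195 - 42 - 270 - 54)*(-1*408) = -561*(-408) = 228888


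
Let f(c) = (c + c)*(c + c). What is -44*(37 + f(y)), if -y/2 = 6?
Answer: -26972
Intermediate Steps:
y = -12 (y = -2*6 = -12)
f(c) = 4*c² (f(c) = (2*c)*(2*c) = 4*c²)
-44*(37 + f(y)) = -44*(37 + 4*(-12)²) = -44*(37 + 4*144) = -44*(37 + 576) = -44*613 = -26972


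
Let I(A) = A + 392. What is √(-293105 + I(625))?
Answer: 2*I*√73022 ≈ 540.45*I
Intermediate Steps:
I(A) = 392 + A
√(-293105 + I(625)) = √(-293105 + (392 + 625)) = √(-293105 + 1017) = √(-292088) = 2*I*√73022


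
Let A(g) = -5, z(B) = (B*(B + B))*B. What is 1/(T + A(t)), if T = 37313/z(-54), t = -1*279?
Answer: -314928/1611953 ≈ -0.19537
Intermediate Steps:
t = -279
z(B) = 2*B³ (z(B) = (B*(2*B))*B = (2*B²)*B = 2*B³)
T = -37313/314928 (T = 37313/((2*(-54)³)) = 37313/((2*(-157464))) = 37313/(-314928) = 37313*(-1/314928) = -37313/314928 ≈ -0.11848)
1/(T + A(t)) = 1/(-37313/314928 - 5) = 1/(-1611953/314928) = -314928/1611953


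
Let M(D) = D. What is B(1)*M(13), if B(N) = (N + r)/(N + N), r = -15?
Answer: -91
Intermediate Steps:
B(N) = (-15 + N)/(2*N) (B(N) = (N - 15)/(N + N) = (-15 + N)/((2*N)) = (-15 + N)*(1/(2*N)) = (-15 + N)/(2*N))
B(1)*M(13) = ((½)*(-15 + 1)/1)*13 = ((½)*1*(-14))*13 = -7*13 = -91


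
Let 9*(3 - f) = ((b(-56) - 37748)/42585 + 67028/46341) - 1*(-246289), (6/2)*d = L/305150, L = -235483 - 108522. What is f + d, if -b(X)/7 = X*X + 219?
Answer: -116313098149964923/4250771418690 ≈ -27363.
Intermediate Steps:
b(X) = -1533 - 7*X² (b(X) = -7*(X*X + 219) = -7*(X² + 219) = -7*(219 + X²) = -1533 - 7*X²)
L = -344005
d = -68801/183090 (d = (-344005/305150)/3 = (-344005*1/305150)/3 = (⅓)*(-68801/61030) = -68801/183090 ≈ -0.37578)
f = -161993733715999/5920294455 (f = 3 - ((((-1533 - 7*(-56)²) - 37748)/42585 + 67028/46341) - 1*(-246289))/9 = 3 - ((((-1533 - 7*3136) - 37748)*(1/42585) + 67028*(1/46341)) + 246289)/9 = 3 - ((((-1533 - 21952) - 37748)*(1/42585) + 67028/46341) + 246289)/9 = 3 - (((-23485 - 37748)*(1/42585) + 67028/46341) + 246289)/9 = 3 - ((-61233*1/42585 + 67028/46341) + 246289)/9 = 3 - ((-20411/14195 + 67028/46341) + 246289)/9 = 3 - (5596309/657810495 + 246289)/9 = 3 - ⅑*162011494599364/657810495 = 3 - 162011494599364/5920294455 = -161993733715999/5920294455 ≈ -27362.)
f + d = -161993733715999/5920294455 - 68801/183090 = -116313098149964923/4250771418690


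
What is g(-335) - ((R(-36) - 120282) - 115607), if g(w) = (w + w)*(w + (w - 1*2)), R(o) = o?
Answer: 686165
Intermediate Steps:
g(w) = 2*w*(-2 + 2*w) (g(w) = (2*w)*(w + (w - 2)) = (2*w)*(w + (-2 + w)) = (2*w)*(-2 + 2*w) = 2*w*(-2 + 2*w))
g(-335) - ((R(-36) - 120282) - 115607) = 4*(-335)*(-1 - 335) - ((-36 - 120282) - 115607) = 4*(-335)*(-336) - (-120318 - 115607) = 450240 - 1*(-235925) = 450240 + 235925 = 686165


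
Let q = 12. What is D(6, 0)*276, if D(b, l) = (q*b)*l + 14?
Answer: 3864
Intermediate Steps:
D(b, l) = 14 + 12*b*l (D(b, l) = (12*b)*l + 14 = 12*b*l + 14 = 14 + 12*b*l)
D(6, 0)*276 = (14 + 12*6*0)*276 = (14 + 0)*276 = 14*276 = 3864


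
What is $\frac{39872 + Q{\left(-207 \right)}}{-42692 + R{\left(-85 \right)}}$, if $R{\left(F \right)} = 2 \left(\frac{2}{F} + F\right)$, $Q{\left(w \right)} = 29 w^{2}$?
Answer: $- \frac{109011905}{3643274} \approx -29.921$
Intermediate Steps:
$R{\left(F \right)} = 2 F + \frac{4}{F}$ ($R{\left(F \right)} = 2 \left(F + \frac{2}{F}\right) = 2 F + \frac{4}{F}$)
$\frac{39872 + Q{\left(-207 \right)}}{-42692 + R{\left(-85 \right)}} = \frac{39872 + 29 \left(-207\right)^{2}}{-42692 + \left(2 \left(-85\right) + \frac{4}{-85}\right)} = \frac{39872 + 29 \cdot 42849}{-42692 + \left(-170 + 4 \left(- \frac{1}{85}\right)\right)} = \frac{39872 + 1242621}{-42692 - \frac{14454}{85}} = \frac{1282493}{-42692 - \frac{14454}{85}} = \frac{1282493}{- \frac{3643274}{85}} = 1282493 \left(- \frac{85}{3643274}\right) = - \frac{109011905}{3643274}$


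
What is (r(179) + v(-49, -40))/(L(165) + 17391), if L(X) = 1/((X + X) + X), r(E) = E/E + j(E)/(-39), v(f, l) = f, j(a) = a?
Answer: -338415/111911098 ≈ -0.0030240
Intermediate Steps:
r(E) = 1 - E/39 (r(E) = E/E + E/(-39) = 1 + E*(-1/39) = 1 - E/39)
L(X) = 1/(3*X) (L(X) = 1/(2*X + X) = 1/(3*X))
(r(179) + v(-49, -40))/(L(165) + 17391) = ((1 - 1/39*179) - 49)/((⅓)/165 + 17391) = ((1 - 179/39) - 49)/((⅓)*(1/165) + 17391) = (-140/39 - 49)/(1/495 + 17391) = -2051/(39*8608546/495) = -2051/39*495/8608546 = -338415/111911098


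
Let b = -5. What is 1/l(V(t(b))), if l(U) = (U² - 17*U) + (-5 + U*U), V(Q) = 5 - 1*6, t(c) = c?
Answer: 1/14 ≈ 0.071429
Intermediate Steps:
V(Q) = -1 (V(Q) = 5 - 6 = -1)
l(U) = -5 - 17*U + 2*U² (l(U) = (U² - 17*U) + (-5 + U²) = -5 - 17*U + 2*U²)
1/l(V(t(b))) = 1/(-5 - 17*(-1) + 2*(-1)²) = 1/(-5 + 17 + 2*1) = 1/(-5 + 17 + 2) = 1/14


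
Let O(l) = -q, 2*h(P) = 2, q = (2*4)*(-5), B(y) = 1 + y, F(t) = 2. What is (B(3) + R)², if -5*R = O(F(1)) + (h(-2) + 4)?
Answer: 25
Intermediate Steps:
q = -40 (q = 8*(-5) = -40)
h(P) = 1 (h(P) = (½)*2 = 1)
O(l) = 40 (O(l) = -1*(-40) = 40)
R = -9 (R = -(40 + (1 + 4))/5 = -(40 + 5)/5 = -⅕*45 = -9)
(B(3) + R)² = ((1 + 3) - 9)² = (4 - 9)² = (-5)² = 25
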